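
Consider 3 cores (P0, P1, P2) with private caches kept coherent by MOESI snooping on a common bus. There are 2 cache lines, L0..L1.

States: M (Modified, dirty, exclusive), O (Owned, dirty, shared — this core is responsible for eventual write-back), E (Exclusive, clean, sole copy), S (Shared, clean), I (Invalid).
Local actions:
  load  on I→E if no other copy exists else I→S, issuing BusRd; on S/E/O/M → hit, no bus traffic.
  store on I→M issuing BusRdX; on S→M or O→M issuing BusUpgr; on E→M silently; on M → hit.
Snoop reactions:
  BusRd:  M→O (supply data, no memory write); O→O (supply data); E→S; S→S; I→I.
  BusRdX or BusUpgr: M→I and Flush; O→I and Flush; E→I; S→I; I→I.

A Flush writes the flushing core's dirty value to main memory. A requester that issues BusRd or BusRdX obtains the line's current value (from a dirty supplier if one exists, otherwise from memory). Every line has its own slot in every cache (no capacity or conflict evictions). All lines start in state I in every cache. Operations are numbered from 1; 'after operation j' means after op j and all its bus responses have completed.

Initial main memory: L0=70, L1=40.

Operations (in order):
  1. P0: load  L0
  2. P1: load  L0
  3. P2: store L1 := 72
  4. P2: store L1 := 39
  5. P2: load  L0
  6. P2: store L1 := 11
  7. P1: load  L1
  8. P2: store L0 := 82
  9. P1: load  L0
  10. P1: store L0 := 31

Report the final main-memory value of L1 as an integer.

step 1: P0: load  L0  ⟶  EII  (L0)  txn=BusRd  M[L0]=70
step 2: P1: load  L0  ⟶  SSI  (L0)  txn=BusRd  M[L0]=70
step 3: P2: store L1 := 72  ⟶  IIM  (L1)  txn=BusRdX  M[L1]=40
step 4: P2: store L1 := 39  ⟶  IIM  (L1)  txn=∅  M[L1]=40
step 5: P2: load  L0  ⟶  SSS  (L0)  txn=BusRd  M[L0]=70
step 6: P2: store L1 := 11  ⟶  IIM  (L1)  txn=∅  M[L1]=40
step 7: P1: load  L1  ⟶  ISO  (L1)  txn=BusRd  M[L1]=40
step 8: P2: store L0 := 82  ⟶  IIM  (L0)  txn=BusUpgr  M[L0]=70
step 9: P1: load  L0  ⟶  ISO  (L0)  txn=BusRd  M[L0]=70
step 10: P1: store L0 := 31  ⟶  IMI  (L0)  txn=BusUpgr+Flush  M[L0]=82

memory[L1] = 40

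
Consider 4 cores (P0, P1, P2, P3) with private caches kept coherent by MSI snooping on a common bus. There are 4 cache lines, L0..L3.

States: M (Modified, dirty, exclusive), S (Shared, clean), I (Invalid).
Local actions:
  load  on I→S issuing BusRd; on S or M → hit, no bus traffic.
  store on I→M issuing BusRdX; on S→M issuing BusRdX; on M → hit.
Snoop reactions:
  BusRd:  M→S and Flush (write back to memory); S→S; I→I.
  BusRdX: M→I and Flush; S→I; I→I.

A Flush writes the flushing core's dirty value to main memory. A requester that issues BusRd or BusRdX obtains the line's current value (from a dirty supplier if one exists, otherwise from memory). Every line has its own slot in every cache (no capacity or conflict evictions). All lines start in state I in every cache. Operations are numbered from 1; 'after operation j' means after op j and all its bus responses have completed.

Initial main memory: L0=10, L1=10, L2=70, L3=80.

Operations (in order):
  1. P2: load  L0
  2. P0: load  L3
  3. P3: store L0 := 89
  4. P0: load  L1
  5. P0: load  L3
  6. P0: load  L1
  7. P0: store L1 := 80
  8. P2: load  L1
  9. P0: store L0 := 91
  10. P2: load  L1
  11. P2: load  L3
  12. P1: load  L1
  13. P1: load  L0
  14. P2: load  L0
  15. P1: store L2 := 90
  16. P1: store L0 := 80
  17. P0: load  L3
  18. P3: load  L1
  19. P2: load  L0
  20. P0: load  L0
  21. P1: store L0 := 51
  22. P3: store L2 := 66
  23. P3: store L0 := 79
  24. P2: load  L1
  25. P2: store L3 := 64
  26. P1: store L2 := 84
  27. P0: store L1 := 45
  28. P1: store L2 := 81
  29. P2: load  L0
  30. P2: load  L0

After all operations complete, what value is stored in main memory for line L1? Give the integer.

step 1: P2: load  L0  ⟶  IISI  (L0)  txn=BusRd  M[L0]=10
step 2: P0: load  L3  ⟶  SIII  (L3)  txn=BusRd  M[L3]=80
step 3: P3: store L0 := 89  ⟶  IIIM  (L0)  txn=BusRdX  M[L0]=10
step 4: P0: load  L1  ⟶  SIII  (L1)  txn=BusRd  M[L1]=10
step 5: P0: load  L3  ⟶  SIII  (L3)  txn=∅  M[L3]=80
step 6: P0: load  L1  ⟶  SIII  (L1)  txn=∅  M[L1]=10
step 7: P0: store L1 := 80  ⟶  MIII  (L1)  txn=BusRdX  M[L1]=10
step 8: P2: load  L1  ⟶  SISI  (L1)  txn=BusRd+Flush  M[L1]=80
step 9: P0: store L0 := 91  ⟶  MIII  (L0)  txn=BusRdX+Flush  M[L0]=89
step 10: P2: load  L1  ⟶  SISI  (L1)  txn=∅  M[L1]=80
step 11: P2: load  L3  ⟶  SISI  (L3)  txn=BusRd  M[L3]=80
step 12: P1: load  L1  ⟶  SSSI  (L1)  txn=BusRd  M[L1]=80
step 13: P1: load  L0  ⟶  SSII  (L0)  txn=BusRd+Flush  M[L0]=91
step 14: P2: load  L0  ⟶  SSSI  (L0)  txn=BusRd  M[L0]=91
step 15: P1: store L2 := 90  ⟶  IMII  (L2)  txn=BusRdX  M[L2]=70
step 16: P1: store L0 := 80  ⟶  IMII  (L0)  txn=BusRdX  M[L0]=91
step 17: P0: load  L3  ⟶  SISI  (L3)  txn=∅  M[L3]=80
step 18: P3: load  L1  ⟶  SSSS  (L1)  txn=BusRd  M[L1]=80
step 19: P2: load  L0  ⟶  ISSI  (L0)  txn=BusRd+Flush  M[L0]=80
step 20: P0: load  L0  ⟶  SSSI  (L0)  txn=BusRd  M[L0]=80
step 21: P1: store L0 := 51  ⟶  IMII  (L0)  txn=BusRdX  M[L0]=80
step 22: P3: store L2 := 66  ⟶  IIIM  (L2)  txn=BusRdX+Flush  M[L2]=90
step 23: P3: store L0 := 79  ⟶  IIIM  (L0)  txn=BusRdX+Flush  M[L0]=51
step 24: P2: load  L1  ⟶  SSSS  (L1)  txn=∅  M[L1]=80
step 25: P2: store L3 := 64  ⟶  IIMI  (L3)  txn=BusRdX  M[L3]=80
step 26: P1: store L2 := 84  ⟶  IMII  (L2)  txn=BusRdX+Flush  M[L2]=66
step 27: P0: store L1 := 45  ⟶  MIII  (L1)  txn=BusRdX  M[L1]=80
step 28: P1: store L2 := 81  ⟶  IMII  (L2)  txn=∅  M[L2]=66
step 29: P2: load  L0  ⟶  IISS  (L0)  txn=BusRd+Flush  M[L0]=79
step 30: P2: load  L0  ⟶  IISS  (L0)  txn=∅  M[L0]=79

memory[L1] = 80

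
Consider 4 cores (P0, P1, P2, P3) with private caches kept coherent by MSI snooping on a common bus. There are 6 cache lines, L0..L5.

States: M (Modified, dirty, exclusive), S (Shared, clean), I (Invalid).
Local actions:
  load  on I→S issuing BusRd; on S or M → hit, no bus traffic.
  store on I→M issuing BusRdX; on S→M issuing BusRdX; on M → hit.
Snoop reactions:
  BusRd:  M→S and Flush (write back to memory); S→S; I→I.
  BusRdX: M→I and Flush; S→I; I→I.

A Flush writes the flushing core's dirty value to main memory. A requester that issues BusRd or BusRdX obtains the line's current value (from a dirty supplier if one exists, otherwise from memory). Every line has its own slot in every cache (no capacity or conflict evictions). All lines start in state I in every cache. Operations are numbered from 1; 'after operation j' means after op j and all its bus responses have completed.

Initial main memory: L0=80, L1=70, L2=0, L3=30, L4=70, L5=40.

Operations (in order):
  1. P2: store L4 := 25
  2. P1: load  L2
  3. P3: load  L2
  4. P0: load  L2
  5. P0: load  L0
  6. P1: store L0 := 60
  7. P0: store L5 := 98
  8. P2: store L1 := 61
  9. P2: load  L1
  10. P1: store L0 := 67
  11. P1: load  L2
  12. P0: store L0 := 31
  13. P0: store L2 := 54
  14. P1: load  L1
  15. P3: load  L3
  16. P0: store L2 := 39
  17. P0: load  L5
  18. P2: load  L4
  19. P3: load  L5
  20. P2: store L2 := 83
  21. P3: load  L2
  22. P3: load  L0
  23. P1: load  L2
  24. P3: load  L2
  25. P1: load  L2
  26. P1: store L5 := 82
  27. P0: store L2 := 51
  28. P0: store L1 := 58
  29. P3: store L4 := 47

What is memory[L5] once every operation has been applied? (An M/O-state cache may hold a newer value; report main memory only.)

memory[L5] = 98

step 1: P2: store L4 := 25  ⟶  IIMI  (L4)  txn=BusRdX  M[L4]=70
step 2: P1: load  L2  ⟶  ISII  (L2)  txn=BusRd  M[L2]=0
step 3: P3: load  L2  ⟶  ISIS  (L2)  txn=BusRd  M[L2]=0
step 4: P0: load  L2  ⟶  SSIS  (L2)  txn=BusRd  M[L2]=0
step 5: P0: load  L0  ⟶  SIII  (L0)  txn=BusRd  M[L0]=80
step 6: P1: store L0 := 60  ⟶  IMII  (L0)  txn=BusRdX  M[L0]=80
step 7: P0: store L5 := 98  ⟶  MIII  (L5)  txn=BusRdX  M[L5]=40
step 8: P2: store L1 := 61  ⟶  IIMI  (L1)  txn=BusRdX  M[L1]=70
step 9: P2: load  L1  ⟶  IIMI  (L1)  txn=∅  M[L1]=70
step 10: P1: store L0 := 67  ⟶  IMII  (L0)  txn=∅  M[L0]=80
step 11: P1: load  L2  ⟶  SSIS  (L2)  txn=∅  M[L2]=0
step 12: P0: store L0 := 31  ⟶  MIII  (L0)  txn=BusRdX+Flush  M[L0]=67
step 13: P0: store L2 := 54  ⟶  MIII  (L2)  txn=BusRdX  M[L2]=0
step 14: P1: load  L1  ⟶  ISSI  (L1)  txn=BusRd+Flush  M[L1]=61
step 15: P3: load  L3  ⟶  IIIS  (L3)  txn=BusRd  M[L3]=30
step 16: P0: store L2 := 39  ⟶  MIII  (L2)  txn=∅  M[L2]=0
step 17: P0: load  L5  ⟶  MIII  (L5)  txn=∅  M[L5]=40
step 18: P2: load  L4  ⟶  IIMI  (L4)  txn=∅  M[L4]=70
step 19: P3: load  L5  ⟶  SIIS  (L5)  txn=BusRd+Flush  M[L5]=98
step 20: P2: store L2 := 83  ⟶  IIMI  (L2)  txn=BusRdX+Flush  M[L2]=39
step 21: P3: load  L2  ⟶  IISS  (L2)  txn=BusRd+Flush  M[L2]=83
step 22: P3: load  L0  ⟶  SIIS  (L0)  txn=BusRd+Flush  M[L0]=31
step 23: P1: load  L2  ⟶  ISSS  (L2)  txn=BusRd  M[L2]=83
step 24: P3: load  L2  ⟶  ISSS  (L2)  txn=∅  M[L2]=83
step 25: P1: load  L2  ⟶  ISSS  (L2)  txn=∅  M[L2]=83
step 26: P1: store L5 := 82  ⟶  IMII  (L5)  txn=BusRdX  M[L5]=98
step 27: P0: store L2 := 51  ⟶  MIII  (L2)  txn=BusRdX  M[L2]=83
step 28: P0: store L1 := 58  ⟶  MIII  (L1)  txn=BusRdX  M[L1]=61
step 29: P3: store L4 := 47  ⟶  IIIM  (L4)  txn=BusRdX+Flush  M[L4]=25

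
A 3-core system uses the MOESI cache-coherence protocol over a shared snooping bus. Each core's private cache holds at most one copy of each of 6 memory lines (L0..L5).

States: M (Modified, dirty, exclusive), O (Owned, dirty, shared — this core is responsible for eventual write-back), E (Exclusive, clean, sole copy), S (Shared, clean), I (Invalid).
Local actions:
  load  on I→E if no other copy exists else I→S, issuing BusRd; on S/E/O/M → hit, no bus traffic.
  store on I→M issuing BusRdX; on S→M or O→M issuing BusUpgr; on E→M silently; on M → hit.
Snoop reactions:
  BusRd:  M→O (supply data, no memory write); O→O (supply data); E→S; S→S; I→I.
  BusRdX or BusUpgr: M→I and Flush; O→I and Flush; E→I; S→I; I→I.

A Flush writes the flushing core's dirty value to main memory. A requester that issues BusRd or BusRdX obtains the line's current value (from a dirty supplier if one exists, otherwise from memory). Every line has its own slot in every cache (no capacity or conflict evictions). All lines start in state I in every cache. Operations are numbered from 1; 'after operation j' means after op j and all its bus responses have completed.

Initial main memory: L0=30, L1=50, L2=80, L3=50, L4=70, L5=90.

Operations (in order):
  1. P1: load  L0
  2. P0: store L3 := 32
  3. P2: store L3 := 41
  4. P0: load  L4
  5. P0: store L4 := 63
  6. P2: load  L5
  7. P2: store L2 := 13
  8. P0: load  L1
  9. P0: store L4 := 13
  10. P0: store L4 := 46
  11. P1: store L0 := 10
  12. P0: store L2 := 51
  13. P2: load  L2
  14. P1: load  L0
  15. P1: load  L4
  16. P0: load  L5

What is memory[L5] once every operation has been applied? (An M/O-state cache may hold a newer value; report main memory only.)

memory[L5] = 90

1. P1: load  L0  bus=[BusRd]  L0: P0=I P1=E P2=I  mem[L0]=30
2. P0: store L3 := 32  bus=[BusRdX]  L3: P0=M P1=I P2=I  mem[L3]=50
3. P2: store L3 := 41  bus=[BusRdX,Flush]  L3: P0=I P1=I P2=M  mem[L3]=32
4. P0: load  L4  bus=[BusRd]  L4: P0=E P1=I P2=I  mem[L4]=70
5. P0: store L4 := 63  bus=[-]  L4: P0=M P1=I P2=I  mem[L4]=70
6. P2: load  L5  bus=[BusRd]  L5: P0=I P1=I P2=E  mem[L5]=90
7. P2: store L2 := 13  bus=[BusRdX]  L2: P0=I P1=I P2=M  mem[L2]=80
8. P0: load  L1  bus=[BusRd]  L1: P0=E P1=I P2=I  mem[L1]=50
9. P0: store L4 := 13  bus=[-]  L4: P0=M P1=I P2=I  mem[L4]=70
10. P0: store L4 := 46  bus=[-]  L4: P0=M P1=I P2=I  mem[L4]=70
11. P1: store L0 := 10  bus=[-]  L0: P0=I P1=M P2=I  mem[L0]=30
12. P0: store L2 := 51  bus=[BusRdX,Flush]  L2: P0=M P1=I P2=I  mem[L2]=13
13. P2: load  L2  bus=[BusRd]  L2: P0=O P1=I P2=S  mem[L2]=13
14. P1: load  L0  bus=[-]  L0: P0=I P1=M P2=I  mem[L0]=30
15. P1: load  L4  bus=[BusRd]  L4: P0=O P1=S P2=I  mem[L4]=70
16. P0: load  L5  bus=[BusRd]  L5: P0=S P1=I P2=S  mem[L5]=90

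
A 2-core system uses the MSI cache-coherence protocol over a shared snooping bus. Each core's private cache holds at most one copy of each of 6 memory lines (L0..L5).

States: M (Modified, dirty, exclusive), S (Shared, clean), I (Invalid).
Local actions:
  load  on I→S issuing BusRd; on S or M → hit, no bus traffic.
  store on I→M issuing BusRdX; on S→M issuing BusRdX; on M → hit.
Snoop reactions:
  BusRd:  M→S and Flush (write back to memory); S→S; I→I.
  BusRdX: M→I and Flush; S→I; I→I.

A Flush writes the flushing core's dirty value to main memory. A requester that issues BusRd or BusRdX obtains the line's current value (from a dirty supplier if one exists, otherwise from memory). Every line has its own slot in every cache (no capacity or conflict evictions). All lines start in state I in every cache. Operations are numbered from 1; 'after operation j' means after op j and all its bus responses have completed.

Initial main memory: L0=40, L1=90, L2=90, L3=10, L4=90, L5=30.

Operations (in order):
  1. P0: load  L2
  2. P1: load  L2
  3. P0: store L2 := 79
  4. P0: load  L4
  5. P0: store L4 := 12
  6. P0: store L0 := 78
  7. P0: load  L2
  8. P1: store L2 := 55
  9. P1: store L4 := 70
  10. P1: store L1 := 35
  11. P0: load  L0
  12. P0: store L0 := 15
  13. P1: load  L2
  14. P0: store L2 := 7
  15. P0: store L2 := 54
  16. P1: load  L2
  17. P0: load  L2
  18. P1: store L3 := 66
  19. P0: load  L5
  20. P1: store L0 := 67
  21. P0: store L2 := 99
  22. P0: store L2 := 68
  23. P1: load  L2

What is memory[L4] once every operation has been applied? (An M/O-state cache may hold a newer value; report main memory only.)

memory[L4] = 12

step 1: P0: load  L2  ⟶  SI  (L2)  txn=BusRd  M[L2]=90
step 2: P1: load  L2  ⟶  SS  (L2)  txn=BusRd  M[L2]=90
step 3: P0: store L2 := 79  ⟶  MI  (L2)  txn=BusRdX  M[L2]=90
step 4: P0: load  L4  ⟶  SI  (L4)  txn=BusRd  M[L4]=90
step 5: P0: store L4 := 12  ⟶  MI  (L4)  txn=BusRdX  M[L4]=90
step 6: P0: store L0 := 78  ⟶  MI  (L0)  txn=BusRdX  M[L0]=40
step 7: P0: load  L2  ⟶  MI  (L2)  txn=∅  M[L2]=90
step 8: P1: store L2 := 55  ⟶  IM  (L2)  txn=BusRdX+Flush  M[L2]=79
step 9: P1: store L4 := 70  ⟶  IM  (L4)  txn=BusRdX+Flush  M[L4]=12
step 10: P1: store L1 := 35  ⟶  IM  (L1)  txn=BusRdX  M[L1]=90
step 11: P0: load  L0  ⟶  MI  (L0)  txn=∅  M[L0]=40
step 12: P0: store L0 := 15  ⟶  MI  (L0)  txn=∅  M[L0]=40
step 13: P1: load  L2  ⟶  IM  (L2)  txn=∅  M[L2]=79
step 14: P0: store L2 := 7  ⟶  MI  (L2)  txn=BusRdX+Flush  M[L2]=55
step 15: P0: store L2 := 54  ⟶  MI  (L2)  txn=∅  M[L2]=55
step 16: P1: load  L2  ⟶  SS  (L2)  txn=BusRd+Flush  M[L2]=54
step 17: P0: load  L2  ⟶  SS  (L2)  txn=∅  M[L2]=54
step 18: P1: store L3 := 66  ⟶  IM  (L3)  txn=BusRdX  M[L3]=10
step 19: P0: load  L5  ⟶  SI  (L5)  txn=BusRd  M[L5]=30
step 20: P1: store L0 := 67  ⟶  IM  (L0)  txn=BusRdX+Flush  M[L0]=15
step 21: P0: store L2 := 99  ⟶  MI  (L2)  txn=BusRdX  M[L2]=54
step 22: P0: store L2 := 68  ⟶  MI  (L2)  txn=∅  M[L2]=54
step 23: P1: load  L2  ⟶  SS  (L2)  txn=BusRd+Flush  M[L2]=68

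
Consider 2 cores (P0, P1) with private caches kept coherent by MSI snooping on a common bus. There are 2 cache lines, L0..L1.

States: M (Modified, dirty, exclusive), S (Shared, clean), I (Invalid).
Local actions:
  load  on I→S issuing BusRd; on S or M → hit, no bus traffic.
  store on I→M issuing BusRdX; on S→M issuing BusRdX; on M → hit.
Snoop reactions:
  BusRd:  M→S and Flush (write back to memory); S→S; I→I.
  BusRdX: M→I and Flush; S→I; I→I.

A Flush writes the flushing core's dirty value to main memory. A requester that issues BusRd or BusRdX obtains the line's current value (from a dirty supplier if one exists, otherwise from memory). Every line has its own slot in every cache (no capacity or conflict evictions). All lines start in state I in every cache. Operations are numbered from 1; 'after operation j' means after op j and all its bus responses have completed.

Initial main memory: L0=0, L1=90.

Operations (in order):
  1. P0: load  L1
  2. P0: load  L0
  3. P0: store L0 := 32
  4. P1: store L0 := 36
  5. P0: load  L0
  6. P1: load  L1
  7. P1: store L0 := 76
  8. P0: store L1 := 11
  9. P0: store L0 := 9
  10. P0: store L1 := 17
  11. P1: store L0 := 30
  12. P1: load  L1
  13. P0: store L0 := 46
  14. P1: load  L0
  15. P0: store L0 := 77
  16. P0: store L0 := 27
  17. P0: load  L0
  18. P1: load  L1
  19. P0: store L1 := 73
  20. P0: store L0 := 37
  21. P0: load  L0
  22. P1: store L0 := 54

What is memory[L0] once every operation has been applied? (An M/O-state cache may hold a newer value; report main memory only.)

memory[L0] = 37

  op1 P0: load  L1 → S/I on L1; bus BusRd; mem=90
  op2 P0: load  L0 → S/I on L0; bus BusRd; mem=0
  op3 P0: store L0 := 32 → M/I on L0; bus BusRdX; mem=0
  op4 P1: store L0 := 36 → I/M on L0; bus BusRdX Flush; mem=32
  op5 P0: load  L0 → S/S on L0; bus BusRd Flush; mem=36
  op6 P1: load  L1 → S/S on L1; bus BusRd; mem=90
  op7 P1: store L0 := 76 → I/M on L0; bus BusRdX; mem=36
  op8 P0: store L1 := 11 → M/I on L1; bus BusRdX; mem=90
  op9 P0: store L0 := 9 → M/I on L0; bus BusRdX Flush; mem=76
  op10 P0: store L1 := 17 → M/I on L1; bus (none); mem=90
  op11 P1: store L0 := 30 → I/M on L0; bus BusRdX Flush; mem=9
  op12 P1: load  L1 → S/S on L1; bus BusRd Flush; mem=17
  op13 P0: store L0 := 46 → M/I on L0; bus BusRdX Flush; mem=30
  op14 P1: load  L0 → S/S on L0; bus BusRd Flush; mem=46
  op15 P0: store L0 := 77 → M/I on L0; bus BusRdX; mem=46
  op16 P0: store L0 := 27 → M/I on L0; bus (none); mem=46
  op17 P0: load  L0 → M/I on L0; bus (none); mem=46
  op18 P1: load  L1 → S/S on L1; bus (none); mem=17
  op19 P0: store L1 := 73 → M/I on L1; bus BusRdX; mem=17
  op20 P0: store L0 := 37 → M/I on L0; bus (none); mem=46
  op21 P0: load  L0 → M/I on L0; bus (none); mem=46
  op22 P1: store L0 := 54 → I/M on L0; bus BusRdX Flush; mem=37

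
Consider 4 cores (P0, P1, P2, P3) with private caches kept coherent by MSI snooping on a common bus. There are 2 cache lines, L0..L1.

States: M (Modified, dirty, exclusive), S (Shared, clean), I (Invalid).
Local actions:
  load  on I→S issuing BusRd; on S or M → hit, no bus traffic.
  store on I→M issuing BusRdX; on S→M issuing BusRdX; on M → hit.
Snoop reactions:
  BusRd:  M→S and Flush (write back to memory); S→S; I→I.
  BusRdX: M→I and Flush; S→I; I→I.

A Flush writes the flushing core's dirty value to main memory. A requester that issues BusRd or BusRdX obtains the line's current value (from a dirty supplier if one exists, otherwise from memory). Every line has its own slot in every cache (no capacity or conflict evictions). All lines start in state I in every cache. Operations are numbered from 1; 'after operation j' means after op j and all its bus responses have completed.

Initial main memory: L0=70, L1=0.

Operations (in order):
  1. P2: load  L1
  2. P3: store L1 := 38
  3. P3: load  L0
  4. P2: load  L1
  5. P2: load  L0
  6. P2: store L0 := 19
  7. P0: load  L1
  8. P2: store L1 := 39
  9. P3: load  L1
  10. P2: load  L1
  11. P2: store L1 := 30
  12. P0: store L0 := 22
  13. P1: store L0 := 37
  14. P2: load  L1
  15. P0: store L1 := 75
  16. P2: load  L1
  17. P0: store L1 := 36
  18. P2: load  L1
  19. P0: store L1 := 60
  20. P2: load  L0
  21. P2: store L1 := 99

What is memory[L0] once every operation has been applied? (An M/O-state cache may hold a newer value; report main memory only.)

memory[L0] = 37

  op1 P2: load  L1 → I/I/S/I on L1; bus BusRd; mem=0
  op2 P3: store L1 := 38 → I/I/I/M on L1; bus BusRdX; mem=0
  op3 P3: load  L0 → I/I/I/S on L0; bus BusRd; mem=70
  op4 P2: load  L1 → I/I/S/S on L1; bus BusRd Flush; mem=38
  op5 P2: load  L0 → I/I/S/S on L0; bus BusRd; mem=70
  op6 P2: store L0 := 19 → I/I/M/I on L0; bus BusRdX; mem=70
  op7 P0: load  L1 → S/I/S/S on L1; bus BusRd; mem=38
  op8 P2: store L1 := 39 → I/I/M/I on L1; bus BusRdX; mem=38
  op9 P3: load  L1 → I/I/S/S on L1; bus BusRd Flush; mem=39
  op10 P2: load  L1 → I/I/S/S on L1; bus (none); mem=39
  op11 P2: store L1 := 30 → I/I/M/I on L1; bus BusRdX; mem=39
  op12 P0: store L0 := 22 → M/I/I/I on L0; bus BusRdX Flush; mem=19
  op13 P1: store L0 := 37 → I/M/I/I on L0; bus BusRdX Flush; mem=22
  op14 P2: load  L1 → I/I/M/I on L1; bus (none); mem=39
  op15 P0: store L1 := 75 → M/I/I/I on L1; bus BusRdX Flush; mem=30
  op16 P2: load  L1 → S/I/S/I on L1; bus BusRd Flush; mem=75
  op17 P0: store L1 := 36 → M/I/I/I on L1; bus BusRdX; mem=75
  op18 P2: load  L1 → S/I/S/I on L1; bus BusRd Flush; mem=36
  op19 P0: store L1 := 60 → M/I/I/I on L1; bus BusRdX; mem=36
  op20 P2: load  L0 → I/S/S/I on L0; bus BusRd Flush; mem=37
  op21 P2: store L1 := 99 → I/I/M/I on L1; bus BusRdX Flush; mem=60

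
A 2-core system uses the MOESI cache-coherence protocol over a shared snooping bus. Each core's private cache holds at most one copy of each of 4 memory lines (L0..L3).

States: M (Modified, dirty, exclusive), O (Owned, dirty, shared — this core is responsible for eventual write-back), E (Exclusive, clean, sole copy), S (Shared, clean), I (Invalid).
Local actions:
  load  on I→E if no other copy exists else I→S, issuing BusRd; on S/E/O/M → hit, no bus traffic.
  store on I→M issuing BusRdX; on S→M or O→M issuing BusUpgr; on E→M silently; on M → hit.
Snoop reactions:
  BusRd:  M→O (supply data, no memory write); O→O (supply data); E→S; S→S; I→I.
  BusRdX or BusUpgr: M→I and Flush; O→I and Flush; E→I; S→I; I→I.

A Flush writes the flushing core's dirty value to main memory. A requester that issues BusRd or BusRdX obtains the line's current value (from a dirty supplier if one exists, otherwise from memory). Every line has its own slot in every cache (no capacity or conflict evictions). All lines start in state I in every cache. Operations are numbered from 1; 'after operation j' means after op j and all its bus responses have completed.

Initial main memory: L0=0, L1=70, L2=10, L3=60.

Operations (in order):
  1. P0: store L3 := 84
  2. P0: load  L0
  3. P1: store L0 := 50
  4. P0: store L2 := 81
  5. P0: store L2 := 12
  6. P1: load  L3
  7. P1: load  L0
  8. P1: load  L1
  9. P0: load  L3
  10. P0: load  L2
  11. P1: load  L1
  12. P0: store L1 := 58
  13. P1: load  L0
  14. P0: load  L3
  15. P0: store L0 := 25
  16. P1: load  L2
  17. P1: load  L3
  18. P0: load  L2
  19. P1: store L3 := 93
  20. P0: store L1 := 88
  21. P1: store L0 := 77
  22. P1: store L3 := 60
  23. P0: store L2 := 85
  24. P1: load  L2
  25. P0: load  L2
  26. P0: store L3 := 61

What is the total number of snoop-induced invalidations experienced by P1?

1. P0: store L3 := 84  bus=[BusRdX]  L3: P0=M P1=I  mem[L3]=60
2. P0: load  L0  bus=[BusRd]  L0: P0=E P1=I  mem[L0]=0
3. P1: store L0 := 50  bus=[BusRdX]  L0: P0=I P1=M  mem[L0]=0
4. P0: store L2 := 81  bus=[BusRdX]  L2: P0=M P1=I  mem[L2]=10
5. P0: store L2 := 12  bus=[-]  L2: P0=M P1=I  mem[L2]=10
6. P1: load  L3  bus=[BusRd]  L3: P0=O P1=S  mem[L3]=60
7. P1: load  L0  bus=[-]  L0: P0=I P1=M  mem[L0]=0
8. P1: load  L1  bus=[BusRd]  L1: P0=I P1=E  mem[L1]=70
9. P0: load  L3  bus=[-]  L3: P0=O P1=S  mem[L3]=60
10. P0: load  L2  bus=[-]  L2: P0=M P1=I  mem[L2]=10
11. P1: load  L1  bus=[-]  L1: P0=I P1=E  mem[L1]=70
12. P0: store L1 := 58  bus=[BusRdX]  L1: P0=M P1=I  mem[L1]=70
13. P1: load  L0  bus=[-]  L0: P0=I P1=M  mem[L0]=0
14. P0: load  L3  bus=[-]  L3: P0=O P1=S  mem[L3]=60
15. P0: store L0 := 25  bus=[BusRdX,Flush]  L0: P0=M P1=I  mem[L0]=50
16. P1: load  L2  bus=[BusRd]  L2: P0=O P1=S  mem[L2]=10
17. P1: load  L3  bus=[-]  L3: P0=O P1=S  mem[L3]=60
18. P0: load  L2  bus=[-]  L2: P0=O P1=S  mem[L2]=10
19. P1: store L3 := 93  bus=[BusUpgr,Flush]  L3: P0=I P1=M  mem[L3]=84
20. P0: store L1 := 88  bus=[-]  L1: P0=M P1=I  mem[L1]=70
21. P1: store L0 := 77  bus=[BusRdX,Flush]  L0: P0=I P1=M  mem[L0]=25
22. P1: store L3 := 60  bus=[-]  L3: P0=I P1=M  mem[L3]=84
23. P0: store L2 := 85  bus=[BusUpgr]  L2: P0=M P1=I  mem[L2]=10
24. P1: load  L2  bus=[BusRd]  L2: P0=O P1=S  mem[L2]=10
25. P0: load  L2  bus=[-]  L2: P0=O P1=S  mem[L2]=10
26. P0: store L3 := 61  bus=[BusRdX,Flush]  L3: P0=M P1=I  mem[L3]=60

invalidations = 4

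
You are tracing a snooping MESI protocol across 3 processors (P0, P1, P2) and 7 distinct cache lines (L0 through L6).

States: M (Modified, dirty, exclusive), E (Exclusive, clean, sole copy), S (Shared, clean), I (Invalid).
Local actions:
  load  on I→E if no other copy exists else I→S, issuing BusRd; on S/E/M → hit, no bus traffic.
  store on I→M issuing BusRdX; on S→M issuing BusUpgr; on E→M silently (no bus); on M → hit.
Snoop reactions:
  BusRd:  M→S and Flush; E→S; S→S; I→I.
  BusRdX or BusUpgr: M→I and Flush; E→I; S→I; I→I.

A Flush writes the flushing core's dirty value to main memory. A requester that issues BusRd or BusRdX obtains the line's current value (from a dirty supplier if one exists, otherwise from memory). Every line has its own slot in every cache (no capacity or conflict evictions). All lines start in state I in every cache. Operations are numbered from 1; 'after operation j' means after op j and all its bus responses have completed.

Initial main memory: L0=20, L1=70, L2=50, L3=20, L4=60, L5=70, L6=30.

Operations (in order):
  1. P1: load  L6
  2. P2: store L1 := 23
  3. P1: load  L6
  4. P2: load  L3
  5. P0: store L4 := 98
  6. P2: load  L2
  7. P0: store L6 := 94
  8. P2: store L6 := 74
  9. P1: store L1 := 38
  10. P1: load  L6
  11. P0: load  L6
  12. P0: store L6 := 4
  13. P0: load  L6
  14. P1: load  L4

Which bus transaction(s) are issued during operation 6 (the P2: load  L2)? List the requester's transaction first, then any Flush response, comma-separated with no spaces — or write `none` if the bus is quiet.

bus = BusRd

step 1: P1: load  L6  ⟶  IEI  (L6)  txn=BusRd  M[L6]=30
step 2: P2: store L1 := 23  ⟶  IIM  (L1)  txn=BusRdX  M[L1]=70
step 3: P1: load  L6  ⟶  IEI  (L6)  txn=∅  M[L6]=30
step 4: P2: load  L3  ⟶  IIE  (L3)  txn=BusRd  M[L3]=20
step 5: P0: store L4 := 98  ⟶  MII  (L4)  txn=BusRdX  M[L4]=60
step 6: P2: load  L2  ⟶  IIE  (L2)  txn=BusRd  M[L2]=50
step 7: P0: store L6 := 94  ⟶  MII  (L6)  txn=BusRdX  M[L6]=30
step 8: P2: store L6 := 74  ⟶  IIM  (L6)  txn=BusRdX+Flush  M[L6]=94
step 9: P1: store L1 := 38  ⟶  IMI  (L1)  txn=BusRdX+Flush  M[L1]=23
step 10: P1: load  L6  ⟶  ISS  (L6)  txn=BusRd+Flush  M[L6]=74
step 11: P0: load  L6  ⟶  SSS  (L6)  txn=BusRd  M[L6]=74
step 12: P0: store L6 := 4  ⟶  MII  (L6)  txn=BusUpgr  M[L6]=74
step 13: P0: load  L6  ⟶  MII  (L6)  txn=∅  M[L6]=74
step 14: P1: load  L4  ⟶  SSI  (L4)  txn=BusRd+Flush  M[L4]=98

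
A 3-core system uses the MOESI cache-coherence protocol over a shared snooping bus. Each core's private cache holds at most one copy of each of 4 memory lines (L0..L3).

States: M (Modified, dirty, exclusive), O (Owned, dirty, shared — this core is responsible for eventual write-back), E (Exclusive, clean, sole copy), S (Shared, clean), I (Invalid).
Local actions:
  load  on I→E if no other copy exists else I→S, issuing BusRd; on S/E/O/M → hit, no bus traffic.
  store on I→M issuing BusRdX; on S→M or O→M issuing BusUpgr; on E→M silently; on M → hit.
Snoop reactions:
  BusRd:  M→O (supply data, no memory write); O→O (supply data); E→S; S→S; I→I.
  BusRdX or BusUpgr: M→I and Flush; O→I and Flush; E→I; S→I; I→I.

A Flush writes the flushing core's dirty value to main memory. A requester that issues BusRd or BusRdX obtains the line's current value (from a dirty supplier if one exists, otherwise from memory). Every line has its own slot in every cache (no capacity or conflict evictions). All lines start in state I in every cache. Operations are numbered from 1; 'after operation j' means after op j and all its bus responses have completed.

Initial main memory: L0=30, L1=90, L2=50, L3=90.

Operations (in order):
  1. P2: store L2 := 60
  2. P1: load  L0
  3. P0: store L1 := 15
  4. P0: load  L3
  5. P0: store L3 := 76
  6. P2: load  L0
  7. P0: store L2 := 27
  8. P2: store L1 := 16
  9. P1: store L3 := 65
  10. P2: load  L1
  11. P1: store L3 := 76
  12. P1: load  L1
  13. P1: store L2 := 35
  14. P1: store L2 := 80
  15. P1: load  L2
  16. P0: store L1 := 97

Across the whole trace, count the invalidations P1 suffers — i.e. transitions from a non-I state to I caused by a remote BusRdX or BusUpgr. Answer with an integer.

  op1 P2: store L2 := 60 → I/I/M on L2; bus BusRdX; mem=50
  op2 P1: load  L0 → I/E/I on L0; bus BusRd; mem=30
  op3 P0: store L1 := 15 → M/I/I on L1; bus BusRdX; mem=90
  op4 P0: load  L3 → E/I/I on L3; bus BusRd; mem=90
  op5 P0: store L3 := 76 → M/I/I on L3; bus (none); mem=90
  op6 P2: load  L0 → I/S/S on L0; bus BusRd; mem=30
  op7 P0: store L2 := 27 → M/I/I on L2; bus BusRdX Flush; mem=60
  op8 P2: store L1 := 16 → I/I/M on L1; bus BusRdX Flush; mem=15
  op9 P1: store L3 := 65 → I/M/I on L3; bus BusRdX Flush; mem=76
  op10 P2: load  L1 → I/I/M on L1; bus (none); mem=15
  op11 P1: store L3 := 76 → I/M/I on L3; bus (none); mem=76
  op12 P1: load  L1 → I/S/O on L1; bus BusRd; mem=15
  op13 P1: store L2 := 35 → I/M/I on L2; bus BusRdX Flush; mem=27
  op14 P1: store L2 := 80 → I/M/I on L2; bus (none); mem=27
  op15 P1: load  L2 → I/M/I on L2; bus (none); mem=27
  op16 P0: store L1 := 97 → M/I/I on L1; bus BusRdX Flush; mem=16

invalidations = 1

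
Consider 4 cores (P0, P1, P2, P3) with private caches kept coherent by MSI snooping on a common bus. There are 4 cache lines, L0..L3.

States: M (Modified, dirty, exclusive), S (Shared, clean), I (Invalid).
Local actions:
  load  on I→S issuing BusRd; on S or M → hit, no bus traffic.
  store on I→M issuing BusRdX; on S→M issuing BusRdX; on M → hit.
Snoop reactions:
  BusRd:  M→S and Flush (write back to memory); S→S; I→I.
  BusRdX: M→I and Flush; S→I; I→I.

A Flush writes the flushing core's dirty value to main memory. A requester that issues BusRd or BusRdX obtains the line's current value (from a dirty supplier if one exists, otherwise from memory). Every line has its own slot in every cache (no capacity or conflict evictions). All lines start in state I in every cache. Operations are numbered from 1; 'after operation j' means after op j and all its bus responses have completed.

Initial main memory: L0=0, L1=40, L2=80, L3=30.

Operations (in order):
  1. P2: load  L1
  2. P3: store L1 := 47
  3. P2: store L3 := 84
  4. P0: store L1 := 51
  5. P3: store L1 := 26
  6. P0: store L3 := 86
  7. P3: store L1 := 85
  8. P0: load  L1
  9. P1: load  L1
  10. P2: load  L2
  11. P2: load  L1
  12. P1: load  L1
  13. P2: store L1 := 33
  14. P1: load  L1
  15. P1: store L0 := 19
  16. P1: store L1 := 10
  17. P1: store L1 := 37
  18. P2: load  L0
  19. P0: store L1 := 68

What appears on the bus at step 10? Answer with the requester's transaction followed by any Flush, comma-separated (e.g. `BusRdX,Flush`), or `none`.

bus = BusRd

step 1: P2: load  L1  ⟶  IISI  (L1)  txn=BusRd  M[L1]=40
step 2: P3: store L1 := 47  ⟶  IIIM  (L1)  txn=BusRdX  M[L1]=40
step 3: P2: store L3 := 84  ⟶  IIMI  (L3)  txn=BusRdX  M[L3]=30
step 4: P0: store L1 := 51  ⟶  MIII  (L1)  txn=BusRdX+Flush  M[L1]=47
step 5: P3: store L1 := 26  ⟶  IIIM  (L1)  txn=BusRdX+Flush  M[L1]=51
step 6: P0: store L3 := 86  ⟶  MIII  (L3)  txn=BusRdX+Flush  M[L3]=84
step 7: P3: store L1 := 85  ⟶  IIIM  (L1)  txn=∅  M[L1]=51
step 8: P0: load  L1  ⟶  SIIS  (L1)  txn=BusRd+Flush  M[L1]=85
step 9: P1: load  L1  ⟶  SSIS  (L1)  txn=BusRd  M[L1]=85
step 10: P2: load  L2  ⟶  IISI  (L2)  txn=BusRd  M[L2]=80
step 11: P2: load  L1  ⟶  SSSS  (L1)  txn=BusRd  M[L1]=85
step 12: P1: load  L1  ⟶  SSSS  (L1)  txn=∅  M[L1]=85
step 13: P2: store L1 := 33  ⟶  IIMI  (L1)  txn=BusRdX  M[L1]=85
step 14: P1: load  L1  ⟶  ISSI  (L1)  txn=BusRd+Flush  M[L1]=33
step 15: P1: store L0 := 19  ⟶  IMII  (L0)  txn=BusRdX  M[L0]=0
step 16: P1: store L1 := 10  ⟶  IMII  (L1)  txn=BusRdX  M[L1]=33
step 17: P1: store L1 := 37  ⟶  IMII  (L1)  txn=∅  M[L1]=33
step 18: P2: load  L0  ⟶  ISSI  (L0)  txn=BusRd+Flush  M[L0]=19
step 19: P0: store L1 := 68  ⟶  MIII  (L1)  txn=BusRdX+Flush  M[L1]=37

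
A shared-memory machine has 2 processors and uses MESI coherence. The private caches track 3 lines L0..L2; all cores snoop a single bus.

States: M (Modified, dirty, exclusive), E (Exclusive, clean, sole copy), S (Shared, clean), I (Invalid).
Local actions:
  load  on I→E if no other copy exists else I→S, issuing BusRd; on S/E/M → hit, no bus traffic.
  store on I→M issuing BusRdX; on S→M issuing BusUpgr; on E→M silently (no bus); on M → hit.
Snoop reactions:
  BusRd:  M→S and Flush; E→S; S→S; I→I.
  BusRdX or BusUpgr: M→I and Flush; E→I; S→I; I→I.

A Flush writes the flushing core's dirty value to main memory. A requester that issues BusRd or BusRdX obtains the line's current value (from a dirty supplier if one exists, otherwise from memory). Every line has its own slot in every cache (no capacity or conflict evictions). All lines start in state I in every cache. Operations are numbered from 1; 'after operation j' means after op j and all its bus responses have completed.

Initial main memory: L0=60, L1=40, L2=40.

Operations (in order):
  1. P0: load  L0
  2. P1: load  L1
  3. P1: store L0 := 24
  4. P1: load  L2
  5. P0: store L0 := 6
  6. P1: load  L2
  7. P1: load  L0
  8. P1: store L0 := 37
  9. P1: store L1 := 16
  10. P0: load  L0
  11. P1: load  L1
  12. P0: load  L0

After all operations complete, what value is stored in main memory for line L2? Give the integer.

step 1: P0: load  L0  ⟶  EI  (L0)  txn=BusRd  M[L0]=60
step 2: P1: load  L1  ⟶  IE  (L1)  txn=BusRd  M[L1]=40
step 3: P1: store L0 := 24  ⟶  IM  (L0)  txn=BusRdX  M[L0]=60
step 4: P1: load  L2  ⟶  IE  (L2)  txn=BusRd  M[L2]=40
step 5: P0: store L0 := 6  ⟶  MI  (L0)  txn=BusRdX+Flush  M[L0]=24
step 6: P1: load  L2  ⟶  IE  (L2)  txn=∅  M[L2]=40
step 7: P1: load  L0  ⟶  SS  (L0)  txn=BusRd+Flush  M[L0]=6
step 8: P1: store L0 := 37  ⟶  IM  (L0)  txn=BusUpgr  M[L0]=6
step 9: P1: store L1 := 16  ⟶  IM  (L1)  txn=∅  M[L1]=40
step 10: P0: load  L0  ⟶  SS  (L0)  txn=BusRd+Flush  M[L0]=37
step 11: P1: load  L1  ⟶  IM  (L1)  txn=∅  M[L1]=40
step 12: P0: load  L0  ⟶  SS  (L0)  txn=∅  M[L0]=37

memory[L2] = 40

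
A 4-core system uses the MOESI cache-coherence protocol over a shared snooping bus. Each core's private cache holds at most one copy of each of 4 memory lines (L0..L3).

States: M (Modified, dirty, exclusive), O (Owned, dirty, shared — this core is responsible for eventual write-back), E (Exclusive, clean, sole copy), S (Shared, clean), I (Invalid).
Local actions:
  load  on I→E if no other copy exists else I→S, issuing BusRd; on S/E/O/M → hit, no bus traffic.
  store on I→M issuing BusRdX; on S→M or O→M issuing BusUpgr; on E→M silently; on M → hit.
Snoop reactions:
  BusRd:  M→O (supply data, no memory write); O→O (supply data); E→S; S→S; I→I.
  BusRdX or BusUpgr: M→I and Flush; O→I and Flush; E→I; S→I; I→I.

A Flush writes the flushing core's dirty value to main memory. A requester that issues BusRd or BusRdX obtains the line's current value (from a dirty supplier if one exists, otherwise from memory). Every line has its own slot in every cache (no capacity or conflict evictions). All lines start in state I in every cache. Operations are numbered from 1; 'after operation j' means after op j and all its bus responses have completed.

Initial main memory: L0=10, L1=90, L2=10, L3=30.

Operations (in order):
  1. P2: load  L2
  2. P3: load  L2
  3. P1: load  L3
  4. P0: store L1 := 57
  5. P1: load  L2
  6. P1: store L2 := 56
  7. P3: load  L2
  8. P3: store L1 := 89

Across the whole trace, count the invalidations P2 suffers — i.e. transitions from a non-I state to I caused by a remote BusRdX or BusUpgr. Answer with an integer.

1. P2: load  L2  bus=[BusRd]  L2: P0=I P1=I P2=E P3=I  mem[L2]=10
2. P3: load  L2  bus=[BusRd]  L2: P0=I P1=I P2=S P3=S  mem[L2]=10
3. P1: load  L3  bus=[BusRd]  L3: P0=I P1=E P2=I P3=I  mem[L3]=30
4. P0: store L1 := 57  bus=[BusRdX]  L1: P0=M P1=I P2=I P3=I  mem[L1]=90
5. P1: load  L2  bus=[BusRd]  L2: P0=I P1=S P2=S P3=S  mem[L2]=10
6. P1: store L2 := 56  bus=[BusUpgr]  L2: P0=I P1=M P2=I P3=I  mem[L2]=10
7. P3: load  L2  bus=[BusRd]  L2: P0=I P1=O P2=I P3=S  mem[L2]=10
8. P3: store L1 := 89  bus=[BusRdX,Flush]  L1: P0=I P1=I P2=I P3=M  mem[L1]=57

invalidations = 1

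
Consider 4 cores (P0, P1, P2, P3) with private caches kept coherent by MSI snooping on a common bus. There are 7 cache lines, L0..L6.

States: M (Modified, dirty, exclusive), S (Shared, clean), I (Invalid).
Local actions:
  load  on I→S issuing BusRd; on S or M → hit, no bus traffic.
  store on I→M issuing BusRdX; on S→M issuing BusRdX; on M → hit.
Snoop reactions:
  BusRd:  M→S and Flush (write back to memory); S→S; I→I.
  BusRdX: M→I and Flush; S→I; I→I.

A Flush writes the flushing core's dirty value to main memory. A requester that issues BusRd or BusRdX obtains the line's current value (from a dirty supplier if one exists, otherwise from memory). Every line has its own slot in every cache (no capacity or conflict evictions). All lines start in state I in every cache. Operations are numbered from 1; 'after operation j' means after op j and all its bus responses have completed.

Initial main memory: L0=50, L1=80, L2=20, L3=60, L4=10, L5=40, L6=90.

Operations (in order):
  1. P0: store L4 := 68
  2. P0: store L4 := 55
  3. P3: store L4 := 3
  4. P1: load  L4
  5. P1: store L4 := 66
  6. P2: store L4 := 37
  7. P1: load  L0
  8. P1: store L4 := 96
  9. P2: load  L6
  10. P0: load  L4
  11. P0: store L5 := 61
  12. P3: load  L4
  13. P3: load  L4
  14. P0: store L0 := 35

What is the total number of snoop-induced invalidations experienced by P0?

invalidations = 1

[1] P0: store L4 := 68 | P0:M(68), P1:I, P2:I, P3:I | bus: BusRdX
[2] P0: store L4 := 55 | P0:M(55), P1:I, P2:I, P3:I | bus: none
[3] P3: store L4 := 3 | P0:I, P1:I, P2:I, P3:M(3) | bus: BusRdX,Flush
[4] P1: load  L4 | P0:I, P1:S(3), P2:I, P3:S(3) | bus: BusRd,Flush
[5] P1: store L4 := 66 | P0:I, P1:M(66), P2:I, P3:I | bus: BusRdX
[6] P2: store L4 := 37 | P0:I, P1:I, P2:M(37), P3:I | bus: BusRdX,Flush
[7] P1: load  L0 | P0:I, P1:S(50), P2:I, P3:I | bus: BusRd
[8] P1: store L4 := 96 | P0:I, P1:M(96), P2:I, P3:I | bus: BusRdX,Flush
[9] P2: load  L6 | P0:I, P1:I, P2:S(90), P3:I | bus: BusRd
[10] P0: load  L4 | P0:S(96), P1:S(96), P2:I, P3:I | bus: BusRd,Flush
[11] P0: store L5 := 61 | P0:M(61), P1:I, P2:I, P3:I | bus: BusRdX
[12] P3: load  L4 | P0:S(96), P1:S(96), P2:I, P3:S(96) | bus: BusRd
[13] P3: load  L4 | P0:S(96), P1:S(96), P2:I, P3:S(96) | bus: none
[14] P0: store L0 := 35 | P0:M(35), P1:I, P2:I, P3:I | bus: BusRdX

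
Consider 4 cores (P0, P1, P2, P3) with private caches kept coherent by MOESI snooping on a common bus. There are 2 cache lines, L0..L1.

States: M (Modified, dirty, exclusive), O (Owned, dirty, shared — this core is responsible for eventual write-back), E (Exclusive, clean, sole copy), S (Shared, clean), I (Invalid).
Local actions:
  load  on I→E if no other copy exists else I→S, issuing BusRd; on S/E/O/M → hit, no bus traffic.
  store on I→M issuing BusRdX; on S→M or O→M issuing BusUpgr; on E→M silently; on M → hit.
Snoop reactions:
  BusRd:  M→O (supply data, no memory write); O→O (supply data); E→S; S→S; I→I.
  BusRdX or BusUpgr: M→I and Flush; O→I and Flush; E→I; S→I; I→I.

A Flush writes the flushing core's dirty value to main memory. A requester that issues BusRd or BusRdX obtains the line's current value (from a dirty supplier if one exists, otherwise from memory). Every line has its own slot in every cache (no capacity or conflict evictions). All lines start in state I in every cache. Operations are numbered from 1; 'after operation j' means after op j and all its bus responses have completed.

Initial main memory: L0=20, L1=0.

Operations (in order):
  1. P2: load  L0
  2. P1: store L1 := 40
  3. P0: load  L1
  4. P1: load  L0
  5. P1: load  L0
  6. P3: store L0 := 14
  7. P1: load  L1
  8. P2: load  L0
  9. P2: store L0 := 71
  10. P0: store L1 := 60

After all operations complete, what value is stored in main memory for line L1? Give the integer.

step 1: P2: load  L0  ⟶  IIEI  (L0)  txn=BusRd  M[L0]=20
step 2: P1: store L1 := 40  ⟶  IMII  (L1)  txn=BusRdX  M[L1]=0
step 3: P0: load  L1  ⟶  SOII  (L1)  txn=BusRd  M[L1]=0
step 4: P1: load  L0  ⟶  ISSI  (L0)  txn=BusRd  M[L0]=20
step 5: P1: load  L0  ⟶  ISSI  (L0)  txn=∅  M[L0]=20
step 6: P3: store L0 := 14  ⟶  IIIM  (L0)  txn=BusRdX  M[L0]=20
step 7: P1: load  L1  ⟶  SOII  (L1)  txn=∅  M[L1]=0
step 8: P2: load  L0  ⟶  IISO  (L0)  txn=BusRd  M[L0]=20
step 9: P2: store L0 := 71  ⟶  IIMI  (L0)  txn=BusUpgr+Flush  M[L0]=14
step 10: P0: store L1 := 60  ⟶  MIII  (L1)  txn=BusUpgr+Flush  M[L1]=40

memory[L1] = 40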